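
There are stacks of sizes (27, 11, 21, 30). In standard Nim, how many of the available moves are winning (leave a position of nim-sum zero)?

Nim-sum: 27 XOR 11 XOR 21 XOR 30 = 27.
The overall nim-sum is X = 27. A stack of size p has a winning move iff p XOR X < p (reduce it to p XOR X).
  27: 27 XOR 27 = 0 < 27 — winning move (to 0).
  11: 11 XOR 27 = 16 ≥ 11 — no move.
  21: 21 XOR 27 = 14 < 21 — winning move (to 14).
  30: 30 XOR 27 = 5 < 30 — winning move (to 5).
That gives 3 winning moves.

3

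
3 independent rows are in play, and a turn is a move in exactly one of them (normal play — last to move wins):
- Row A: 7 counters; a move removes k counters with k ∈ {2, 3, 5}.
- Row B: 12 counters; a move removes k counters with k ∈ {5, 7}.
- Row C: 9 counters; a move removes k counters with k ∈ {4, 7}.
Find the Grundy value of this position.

For row A, compute g(0), g(1), … with moves {2, 3, 5}:
k:     0  1  2  3  4  5  6  7
g(k):  0  0  1  1  2  2  3  0
So g(7) = 0.
Grundy values for row B (subtraction set {5, 7}):
k:     0  1  2  3  4  5  6  7  8  9 10 11 12
g(k):  0  0  0  0  0  1  1  1  1  1  2  2  0
So g(12) = 0.
Build the Grundy sequence for row C with g(k) = mex{g(k−s) : s ∈ {4, 7}, s ≤ k}:
k:     0  1  2  3  4  5  6  7  8  9
g(k):  0  0  0  0  1  1  1  1  2  2
So g(9) = 2.
The value of a disjunctive sum is the nim-sum of the parts.
Combined value = 0 XOR 0 XOR 2 = 2.

2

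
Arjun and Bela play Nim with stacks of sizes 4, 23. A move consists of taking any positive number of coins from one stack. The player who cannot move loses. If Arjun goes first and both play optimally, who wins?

Write each in binary and XOR column by column:
  00100  (4)
  10111  (23)
  -----
  10011  (19)
The nim-sum is 19 ≠ 0, so this is an N-position: the player to move can win; Arjun has a winning move.

Arjun wins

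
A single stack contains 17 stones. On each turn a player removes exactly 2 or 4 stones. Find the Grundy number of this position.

2

Compute g(0), g(1), … for moves {2, 4}:
k:     0  1  2  3  4  5  6  7  8  9 10 11 12 13 14 15 16 17
g(k):  0  0  1  1  2  2  0  0  1  1  2  2  0  0  1  1  2  2
So g(17) = 2.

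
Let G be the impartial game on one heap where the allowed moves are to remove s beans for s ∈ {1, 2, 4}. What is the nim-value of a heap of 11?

2

Compute g(0), g(1), … for moves {1, 2, 4}:
k:     0  1  2  3  4  5  6  7  8  9 10 11
g(k):  0  1  2  0  1  2  0  1  2  0  1  2
So g(11) = 2.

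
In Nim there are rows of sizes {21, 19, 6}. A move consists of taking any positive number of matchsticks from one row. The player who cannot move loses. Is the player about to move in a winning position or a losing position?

Losing position

Nim-sum: 21 ⊕ 19 ⊕ 6 = 0.
The nim-sum is 0, so this is a P-position: the player to move is in a losing position under optimal play.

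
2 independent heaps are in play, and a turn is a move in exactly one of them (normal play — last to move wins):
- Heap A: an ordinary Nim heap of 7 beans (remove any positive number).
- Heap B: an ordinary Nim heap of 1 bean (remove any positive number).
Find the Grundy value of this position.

6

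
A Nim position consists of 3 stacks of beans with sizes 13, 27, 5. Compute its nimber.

19

In binary:
  01101  (13)
  11011  (27)
  00101  (5)
  -----
  10011  (19)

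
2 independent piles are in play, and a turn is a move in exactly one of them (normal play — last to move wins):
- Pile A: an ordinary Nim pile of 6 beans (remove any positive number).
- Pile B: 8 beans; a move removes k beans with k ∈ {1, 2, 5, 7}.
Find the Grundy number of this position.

Pile A is a plain Nim pile of size 6, so its Grundy value is 6.
For pile B, compute g(0), g(1), … with moves {1, 2, 5, 7}:
k:     0  1  2  3  4  5  6  7  8
g(k):  0  1  2  0  1  2  0  1  2
So g(8) = 2.
The value of a disjunctive sum is the nim-sum of the parts.
Combined value = 6 XOR 2 = 4.

4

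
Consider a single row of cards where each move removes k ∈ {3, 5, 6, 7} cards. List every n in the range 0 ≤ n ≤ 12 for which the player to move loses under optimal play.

0, 1, 2, 10, 11, 12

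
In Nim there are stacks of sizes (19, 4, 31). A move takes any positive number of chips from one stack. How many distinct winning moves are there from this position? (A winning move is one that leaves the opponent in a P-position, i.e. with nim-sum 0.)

1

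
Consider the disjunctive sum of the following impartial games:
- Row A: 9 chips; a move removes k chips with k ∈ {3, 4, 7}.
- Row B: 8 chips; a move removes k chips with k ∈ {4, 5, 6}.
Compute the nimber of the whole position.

1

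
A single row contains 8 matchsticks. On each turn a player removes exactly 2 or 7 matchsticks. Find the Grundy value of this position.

Grundy values for subtraction set {2, 7}:
g(0) = mex{} = 0
g(1) = mex{} = 0
g(2) = mex{0} = 1
g(3) = mex{0} = 1
g(4) = mex{1} = 0
g(5) = mex{1} = 0
g(6) = mex{0} = 1
g(7) = mex{0} = 1
g(8) = mex{0,1} = 2
So g(8) = 2.

2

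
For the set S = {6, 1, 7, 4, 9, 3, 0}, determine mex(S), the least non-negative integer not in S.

2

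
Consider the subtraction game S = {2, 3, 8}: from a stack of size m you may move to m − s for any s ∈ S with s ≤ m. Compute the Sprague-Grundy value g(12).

Grundy values for subtraction set {2, 3, 8}:
k:     0  1  2  3  4  5  6  7  8  9 10 11 12
g(k):  0  0  1  1  2  0  0  1  1  2  0  0  1
So g(12) = 1.

1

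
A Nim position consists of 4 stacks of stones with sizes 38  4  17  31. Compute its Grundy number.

44

Compute the nim-sum pairwise:
38 ^ 4 = 34
34 ^ 17 = 51
51 ^ 31 = 44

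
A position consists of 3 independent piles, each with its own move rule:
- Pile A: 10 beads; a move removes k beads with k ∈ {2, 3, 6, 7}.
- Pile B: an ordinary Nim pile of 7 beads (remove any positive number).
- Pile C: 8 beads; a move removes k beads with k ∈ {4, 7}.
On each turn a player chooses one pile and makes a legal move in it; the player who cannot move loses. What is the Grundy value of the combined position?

5

Build the Grundy sequence for pile A with g(k) = mex{g(k−s) : s ∈ {2, 3, 6, 7}, s ≤ k}:
k:     0  1  2  3  4  5  6  7  8  9 10
g(k):  0  0  1  1  2  0  3  1  2  0  0
So g(10) = 0.
Pile B is a plain Nim pile of size 7, so its Grundy value is 7.
Grundy values for pile C (subtraction set {4, 7}):
g(0) = mex{} = 0
g(1) = mex{} = 0
g(2) = mex{} = 0
g(3) = mex{} = 0
g(4) = mex{0} = 1
g(5) = mex{0} = 1
g(6) = mex{0} = 1
g(7) = mex{0} = 1
g(8) = mex{0,1} = 2
So g(8) = 2.
The value of a disjunctive sum is the nim-sum of the parts.
Combined value = 0 XOR 7 XOR 2 = 5.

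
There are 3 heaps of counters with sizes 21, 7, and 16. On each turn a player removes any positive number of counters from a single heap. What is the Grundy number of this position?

Nim-sum: 21 ^ 7 ^ 16 = 2.

2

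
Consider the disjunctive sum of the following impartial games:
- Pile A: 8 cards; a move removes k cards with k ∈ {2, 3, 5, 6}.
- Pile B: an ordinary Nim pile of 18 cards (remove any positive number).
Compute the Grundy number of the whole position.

18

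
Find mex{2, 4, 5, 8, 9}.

0 is not in the set, so the mex is 0.

0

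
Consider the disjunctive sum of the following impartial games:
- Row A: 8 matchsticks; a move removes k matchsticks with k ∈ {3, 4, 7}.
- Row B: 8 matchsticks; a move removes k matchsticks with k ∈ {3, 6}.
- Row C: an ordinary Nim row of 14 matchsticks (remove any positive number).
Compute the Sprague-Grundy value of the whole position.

14

Grundy values for row A (subtraction set {3, 4, 7}):
k:     0  1  2  3  4  5  6  7  8
g(k):  0  0  0  1  1  1  2  2  2
So g(8) = 2.
Grundy values for row B (subtraction set {3, 6}):
k:     0  1  2  3  4  5  6  7  8
g(k):  0  0  0  1  1  1  2  2  2
So g(8) = 2.
Row C is a plain Nim row of size 14, so its Grundy value is 14.
The value of a disjunctive sum is the nim-sum of the parts.
Combined value = 2 ⊕ 2 ⊕ 14 = 14.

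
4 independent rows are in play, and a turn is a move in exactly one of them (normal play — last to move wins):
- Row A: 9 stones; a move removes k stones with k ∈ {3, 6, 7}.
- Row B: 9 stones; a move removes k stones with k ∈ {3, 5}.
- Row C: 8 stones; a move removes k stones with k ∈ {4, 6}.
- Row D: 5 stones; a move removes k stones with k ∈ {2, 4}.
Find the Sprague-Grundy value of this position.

3

Build the Grundy sequence for row A with g(k) = mex{g(k−s) : s ∈ {3, 6, 7}, s ≤ k}:
g(0) = mex{} = 0
g(1) = mex{} = 0
g(2) = mex{} = 0
g(3) = mex{0} = 1
g(4) = mex{0} = 1
g(5) = mex{0} = 1
g(6) = mex{0,1} = 2
g(7) = mex{0,1} = 2
g(8) = mex{0,1} = 2
g(9) = mex{0,1,2} = 3
So g(9) = 3.
For row B, compute g(0), g(1), … with moves {3, 5}:
g(0) = mex{} = 0
g(1) = mex{} = 0
g(2) = mex{} = 0
g(3) = mex{0} = 1
g(4) = mex{0} = 1
g(5) = mex{0} = 1
g(6) = mex{0,1} = 2
g(7) = mex{0,1} = 2
g(8) = mex{1} = 0
g(9) = mex{1,2} = 0
So g(9) = 0.
Build the Grundy sequence for row C with g(k) = mex{g(k−s) : s ∈ {4, 6}, s ≤ k}:
k:     0  1  2  3  4  5  6  7  8
g(k):  0  0  0  0  1  1  1  1  2
So g(8) = 2.
For row D, compute g(0), g(1), … with moves {2, 4}:
g(0) = mex{} = 0
g(1) = mex{} = 0
g(2) = mex{0} = 1
g(3) = mex{0} = 1
g(4) = mex{0,1} = 2
g(5) = mex{0,1} = 2
So g(5) = 2.
The value of a disjunctive sum is the nim-sum of the parts.
Combined value = 3 XOR 0 XOR 2 XOR 2 = 3.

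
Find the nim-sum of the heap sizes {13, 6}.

Compute the nim-sum pairwise:
13 ^ 6 = 11

11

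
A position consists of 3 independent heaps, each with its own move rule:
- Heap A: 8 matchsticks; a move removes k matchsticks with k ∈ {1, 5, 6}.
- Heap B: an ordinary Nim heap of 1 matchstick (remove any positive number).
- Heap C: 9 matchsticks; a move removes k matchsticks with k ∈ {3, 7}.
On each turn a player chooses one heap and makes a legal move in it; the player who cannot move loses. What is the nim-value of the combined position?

Grundy values for heap A (subtraction set {1, 5, 6}):
g(0) = mex{} = 0
g(1) = mex{0} = 1
g(2) = mex{1} = 0
g(3) = mex{0} = 1
g(4) = mex{1} = 0
g(5) = mex{0} = 1
g(6) = mex{0,1} = 2
g(7) = mex{0,1,2} = 3
g(8) = mex{0,1,3} = 2
So g(8) = 2.
Heap B is a plain Nim heap of size 1, so its Grundy value is 1.
For heap C, compute g(0), g(1), … with moves {3, 7}:
g(0) = mex{} = 0
g(1) = mex{} = 0
g(2) = mex{} = 0
g(3) = mex{0} = 1
g(4) = mex{0} = 1
g(5) = mex{0} = 1
g(6) = mex{1} = 0
g(7) = mex{0,1} = 2
g(8) = mex{0,1} = 2
g(9) = mex{0} = 1
So g(9) = 1.
The value of a disjunctive sum is the nim-sum of the parts.
Combined value = 2 XOR 1 XOR 1 = 2.

2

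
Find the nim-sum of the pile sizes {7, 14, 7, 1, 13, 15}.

13

Nim-sum: 7 XOR 14 XOR 7 XOR 1 XOR 13 XOR 15 = 13.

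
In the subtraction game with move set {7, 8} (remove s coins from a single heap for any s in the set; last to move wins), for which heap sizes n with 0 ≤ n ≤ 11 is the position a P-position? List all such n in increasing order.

Build the Grundy sequence with g(k) = mex{g(k−s) : s ∈ {7, 8}, s ≤ k}:
k:     0  1  2  3  4  5  6  7  8  9 10 11
g(k):  0  0  0  0  0  0  0  1  1  1  1  1
The P-positions (g = 0) in 0..11 are 0, 1, 2, 3, 4, 5, 6.

0, 1, 2, 3, 4, 5, 6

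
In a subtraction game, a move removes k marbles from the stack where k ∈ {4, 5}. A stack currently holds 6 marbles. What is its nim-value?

1

Build the Grundy sequence with g(k) = mex{g(k−s) : s ∈ {4, 5}, s ≤ k}:
g(0) = mex{} = 0
g(1) = mex{} = 0
g(2) = mex{} = 0
g(3) = mex{} = 0
g(4) = mex{0} = 1
g(5) = mex{0} = 1
g(6) = mex{0} = 1
So g(6) = 1.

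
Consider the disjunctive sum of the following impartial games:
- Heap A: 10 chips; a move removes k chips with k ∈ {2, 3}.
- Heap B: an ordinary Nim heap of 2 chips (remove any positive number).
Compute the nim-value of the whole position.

2

Build the Grundy sequence for heap A with g(k) = mex{g(k−s) : s ∈ {2, 3}, s ≤ k}:
k:     0  1  2  3  4  5  6  7  8  9 10
g(k):  0  0  1  1  2  0  0  1  1  2  0
So g(10) = 0.
Heap B is a plain Nim heap of size 2, so its Grundy value is 2.
The value of a disjunctive sum is the nim-sum of the parts.
Combined value = 0 ⊕ 2 = 2.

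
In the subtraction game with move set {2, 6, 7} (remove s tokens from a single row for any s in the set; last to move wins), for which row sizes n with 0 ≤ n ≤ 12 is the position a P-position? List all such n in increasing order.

Compute g(0), g(1), … for moves {2, 6, 7}:
k:     0  1  2  3  4  5  6  7  8  9 10 11 12
g(k):  0  0  1  1  0  0  1  1  2  0  3  1  2
The P-positions (g = 0) in 0..12 are 0, 1, 4, 5, 9.

0, 1, 4, 5, 9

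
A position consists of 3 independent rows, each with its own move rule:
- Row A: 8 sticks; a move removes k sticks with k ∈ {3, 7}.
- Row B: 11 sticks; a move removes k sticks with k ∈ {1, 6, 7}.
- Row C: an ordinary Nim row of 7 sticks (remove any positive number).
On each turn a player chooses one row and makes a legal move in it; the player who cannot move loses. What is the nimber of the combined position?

6

Build the Grundy sequence for row A with g(k) = mex{g(k−s) : s ∈ {3, 7}, s ≤ k}:
k:     0  1  2  3  4  5  6  7  8
g(k):  0  0  0  1  1  1  0  2  2
So g(8) = 2.
For row B, compute g(0), g(1), … with moves {1, 6, 7}:
k:     0  1  2  3  4  5  6  7  8  9 10 11
g(k):  0  1  0  1  0  1  2  3  2  3  2  3
So g(11) = 3.
Row C is a plain Nim row of size 7, so its Grundy value is 7.
The value of a disjunctive sum is the nim-sum of the parts.
Combined value = 2 XOR 3 XOR 7 = 6.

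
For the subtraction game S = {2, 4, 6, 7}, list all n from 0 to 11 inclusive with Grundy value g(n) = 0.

0, 1, 9, 10

Build the Grundy sequence with g(k) = mex{g(k−s) : s ∈ {2, 4, 6, 7}, s ≤ k}:
k:     0  1  2  3  4  5  6  7  8  9 10 11
g(k):  0  0  1  1  2  2  3  3  4  0  0  1
The P-positions (g = 0) in 0..11 are 0, 1, 9, 10.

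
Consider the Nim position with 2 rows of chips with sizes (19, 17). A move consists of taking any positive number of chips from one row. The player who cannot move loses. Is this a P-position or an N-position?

Compute the nim-sum pairwise:
19 ⊕ 17 = 2
The nim-sum is 2 ≠ 0, so this is an N-position: the player to move can win.

N-position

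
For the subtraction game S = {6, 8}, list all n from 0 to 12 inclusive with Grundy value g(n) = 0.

0, 1, 2, 3, 4, 5

Compute g(0), g(1), … for moves {6, 8}:
g(0) = mex{} = 0
g(1) = mex{} = 0
g(2) = mex{} = 0
g(3) = mex{} = 0
g(4) = mex{} = 0
g(5) = mex{} = 0
g(6) = mex{0} = 1
g(7) = mex{0} = 1
g(8) = mex{0} = 1
g(9) = mex{0} = 1
g(10) = mex{0} = 1
g(11) = mex{0} = 1
g(12) = mex{0,1} = 2
The P-positions (g = 0) in 0..12 are 0, 1, 2, 3, 4, 5.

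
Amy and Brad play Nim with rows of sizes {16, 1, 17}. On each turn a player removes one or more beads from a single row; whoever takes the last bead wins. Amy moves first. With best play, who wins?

Brad wins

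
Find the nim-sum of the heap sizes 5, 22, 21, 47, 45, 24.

28

Compute the nim-sum pairwise:
5 ⊕ 22 = 19
19 ⊕ 21 = 6
6 ⊕ 47 = 41
41 ⊕ 45 = 4
4 ⊕ 24 = 28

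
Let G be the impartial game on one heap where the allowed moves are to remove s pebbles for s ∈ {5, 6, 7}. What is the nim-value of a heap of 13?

Build the Grundy sequence with g(k) = mex{g(k−s) : s ∈ {5, 6, 7}, s ≤ k}:
g(0) = mex{} = 0
g(1) = mex{} = 0
g(2) = mex{} = 0
g(3) = mex{} = 0
g(4) = mex{} = 0
g(5) = mex{0} = 1
g(6) = mex{0} = 1
g(7) = mex{0} = 1
g(8) = mex{0} = 1
g(9) = mex{0} = 1
g(10) = mex{0,1} = 2
g(11) = mex{0,1} = 2
g(12) = mex{1} = 0
g(13) = mex{1} = 0
So g(13) = 0.

0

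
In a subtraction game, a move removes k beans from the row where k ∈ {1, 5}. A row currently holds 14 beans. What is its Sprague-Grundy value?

0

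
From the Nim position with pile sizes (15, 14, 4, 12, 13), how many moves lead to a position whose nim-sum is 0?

Write each in binary and XOR column by column:
  1111  (15)
  1110  (14)
  0100  (4)
  1100  (12)
  1101  (13)
  ----
  0100  (4)
The overall nim-sum is X = 4. A pile of size p has a winning move iff p XOR X < p (reduce it to p XOR X).
  15: 15 XOR 4 = 11 < 15 — winning move (to 11).
  14: 14 XOR 4 = 10 < 14 — winning move (to 10).
  4: 4 XOR 4 = 0 < 4 — winning move (to 0).
  12: 12 XOR 4 = 8 < 12 — winning move (to 8).
  13: 13 XOR 4 = 9 < 13 — winning move (to 9).
That gives 5 winning moves.

5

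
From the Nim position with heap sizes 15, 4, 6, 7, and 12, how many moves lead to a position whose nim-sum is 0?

Write each in binary and XOR column by column:
  1111  (15)
  0100  (4)
  0110  (6)
  0111  (7)
  1100  (12)
  ----
  0110  (6)
The overall nim-sum is X = 6. A heap of size p has a winning move iff p XOR X < p (reduce it to p XOR X).
  15: 15 XOR 6 = 9 < 15 — winning move (to 9).
  4: 4 XOR 6 = 2 < 4 — winning move (to 2).
  6: 6 XOR 6 = 0 < 6 — winning move (to 0).
  7: 7 XOR 6 = 1 < 7 — winning move (to 1).
  12: 12 XOR 6 = 10 < 12 — winning move (to 10).
That gives 5 winning moves.

5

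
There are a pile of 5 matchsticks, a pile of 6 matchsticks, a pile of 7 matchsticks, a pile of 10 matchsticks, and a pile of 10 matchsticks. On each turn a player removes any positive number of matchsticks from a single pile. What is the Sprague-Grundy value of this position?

4

Nim-sum: 5 ⊕ 6 ⊕ 7 ⊕ 10 ⊕ 10 = 4.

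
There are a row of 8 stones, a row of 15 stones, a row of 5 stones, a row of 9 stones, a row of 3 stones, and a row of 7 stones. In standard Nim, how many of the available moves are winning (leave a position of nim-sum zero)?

3

Compute the nim-sum pairwise:
8 ^ 15 = 7
7 ^ 5 = 2
2 ^ 9 = 11
11 ^ 3 = 8
8 ^ 7 = 15
The overall nim-sum is X = 15. A row of size p has a winning move iff p XOR X < p (reduce it to p XOR X).
  8: 8 XOR 15 = 7 < 8 — winning move (to 7).
  15: 15 XOR 15 = 0 < 15 — winning move (to 0).
  5: 5 XOR 15 = 10 ≥ 5 — no move.
  9: 9 XOR 15 = 6 < 9 — winning move (to 6).
  3: 3 XOR 15 = 12 ≥ 3 — no move.
  7: 7 XOR 15 = 8 ≥ 7 — no move.
That gives 3 winning moves.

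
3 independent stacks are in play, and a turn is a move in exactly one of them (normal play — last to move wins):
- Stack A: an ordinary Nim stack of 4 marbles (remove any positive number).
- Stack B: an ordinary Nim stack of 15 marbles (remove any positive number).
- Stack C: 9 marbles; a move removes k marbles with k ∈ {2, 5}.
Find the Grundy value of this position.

10

Stack A is a plain Nim stack of size 4, so its Grundy value is 4.
Stack B is a plain Nim stack of size 15, so its Grundy value is 15.
Build the Grundy sequence for stack C with g(k) = mex{g(k−s) : s ∈ {2, 5}, s ≤ k}:
g(0) = mex{} = 0
g(1) = mex{} = 0
g(2) = mex{0} = 1
g(3) = mex{0} = 1
g(4) = mex{1} = 0
g(5) = mex{0,1} = 2
g(6) = mex{0} = 1
g(7) = mex{1,2} = 0
g(8) = mex{1} = 0
g(9) = mex{0} = 1
So g(9) = 1.
By the Sprague-Grundy theorem, the Grundy value of a sum of independent games is the XOR of the component values.
Combined value = 4 XOR 15 XOR 1 = 10.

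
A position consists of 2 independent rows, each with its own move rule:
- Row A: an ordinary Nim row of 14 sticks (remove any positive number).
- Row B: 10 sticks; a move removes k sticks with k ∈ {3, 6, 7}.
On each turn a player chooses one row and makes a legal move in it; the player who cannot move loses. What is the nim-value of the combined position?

Row A is a plain Nim row of size 14, so its Grundy value is 14.
For row B, compute g(0), g(1), … with moves {3, 6, 7}:
k:     0  1  2  3  4  5  6  7  8  9 10
g(k):  0  0  0  1  1  1  2  2  2  3  0
So g(10) = 0.
The value of a disjunctive sum is the nim-sum of the parts.
Combined value = 14 ⊕ 0 = 14.

14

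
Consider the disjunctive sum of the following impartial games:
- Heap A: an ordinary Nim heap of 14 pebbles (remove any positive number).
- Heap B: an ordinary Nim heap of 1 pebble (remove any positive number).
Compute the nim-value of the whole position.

Heap A is a plain Nim heap of size 14, so its Grundy value is 14.
Heap B is a plain Nim heap of size 1, so its Grundy value is 1.
The value of a disjunctive sum is the nim-sum of the parts.
Combined value = 14 ⊕ 1 = 15.

15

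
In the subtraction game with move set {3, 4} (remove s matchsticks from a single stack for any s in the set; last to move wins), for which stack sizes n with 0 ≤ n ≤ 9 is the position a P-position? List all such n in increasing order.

0, 1, 2, 7, 8, 9

Grundy values for subtraction set {3, 4}:
g(0) = mex{} = 0
g(1) = mex{} = 0
g(2) = mex{} = 0
g(3) = mex{0} = 1
g(4) = mex{0} = 1
g(5) = mex{0} = 1
g(6) = mex{0,1} = 2
g(7) = mex{1} = 0
g(8) = mex{1} = 0
g(9) = mex{1,2} = 0
The P-positions (g = 0) in 0..9 are 0, 1, 2, 7, 8, 9.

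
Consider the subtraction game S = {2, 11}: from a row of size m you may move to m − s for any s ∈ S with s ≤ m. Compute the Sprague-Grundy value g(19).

Build the Grundy sequence with g(k) = mex{g(k−s) : s ∈ {2, 11}, s ≤ k}:
k:     0  1  2  3  4  5  6  7  8  9 10 11 12 13 14 15 16 17 18 19
g(k):  0  0  1  1  0  0  1  1  0  0  1  1  2  0  0  1  1  0  0  1
So g(19) = 1.

1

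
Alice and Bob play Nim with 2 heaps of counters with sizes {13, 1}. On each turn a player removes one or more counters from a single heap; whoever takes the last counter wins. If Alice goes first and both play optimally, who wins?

Alice wins

Compute the nim-sum pairwise:
13 ^ 1 = 12
The nim-sum is 12 ≠ 0, so this is an N-position: the player to move can win; Alice has a winning move.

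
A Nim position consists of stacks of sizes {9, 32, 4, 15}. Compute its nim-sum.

34

Bitwise XOR of the heap sizes:
  001001  (9)
  100000  (32)
  000100  (4)
  001111  (15)
  ------
  100010  (34)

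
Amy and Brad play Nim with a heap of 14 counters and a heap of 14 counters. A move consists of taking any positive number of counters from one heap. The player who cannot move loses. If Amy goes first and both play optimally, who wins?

Brad wins

Nim-sum: 14 XOR 14 = 0.
The nim-sum is 0, so this is a P-position: the player to move is in a losing position under optimal play; Amy is about to move from it and so loses — Brad wins.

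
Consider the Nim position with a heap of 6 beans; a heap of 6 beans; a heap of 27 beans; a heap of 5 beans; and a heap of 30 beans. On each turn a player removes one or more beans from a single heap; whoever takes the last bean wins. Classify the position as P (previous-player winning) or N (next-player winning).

Compute the nim-sum pairwise:
6 ⊕ 6 = 0
0 ⊕ 27 = 27
27 ⊕ 5 = 30
30 ⊕ 30 = 0
The nim-sum is 0, so this is a P-position: the player to move is in a losing position under optimal play.

P-position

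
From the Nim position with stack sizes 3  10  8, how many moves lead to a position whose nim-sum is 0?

Compute the nim-sum pairwise:
3 ^ 10 = 9
9 ^ 8 = 1
The overall nim-sum is X = 1. A stack of size p has a winning move iff p XOR X < p (reduce it to p XOR X).
  3: 3 XOR 1 = 2 < 3 — winning move (to 2).
  10: 10 XOR 1 = 11 ≥ 10 — no move.
  8: 8 XOR 1 = 9 ≥ 8 — no move.
That gives 1 winning move.

1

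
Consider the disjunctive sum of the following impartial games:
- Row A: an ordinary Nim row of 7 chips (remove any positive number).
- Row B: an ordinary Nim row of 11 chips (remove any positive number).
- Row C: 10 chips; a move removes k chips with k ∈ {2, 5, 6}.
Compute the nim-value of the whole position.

13

Row A is a plain Nim row of size 7, so its Grundy value is 7.
Row B is a plain Nim row of size 11, so its Grundy value is 11.
For row C, compute g(0), g(1), … with moves {2, 5, 6}:
g(0) = mex{} = 0
g(1) = mex{} = 0
g(2) = mex{0} = 1
g(3) = mex{0} = 1
g(4) = mex{1} = 0
g(5) = mex{0,1} = 2
g(6) = mex{0} = 1
g(7) = mex{0,1,2} = 3
g(8) = mex{1} = 0
g(9) = mex{0,1,3} = 2
g(10) = mex{0,2} = 1
So g(10) = 1.
The value of a disjunctive sum is the nim-sum of the parts.
Combined value = 7 XOR 11 XOR 1 = 13.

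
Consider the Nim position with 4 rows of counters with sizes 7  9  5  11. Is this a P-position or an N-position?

Compute the nim-sum pairwise:
7 XOR 9 = 14
14 XOR 5 = 11
11 XOR 11 = 0
The nim-sum is 0, so this is a P-position: the player to move is in a losing position under optimal play.

P-position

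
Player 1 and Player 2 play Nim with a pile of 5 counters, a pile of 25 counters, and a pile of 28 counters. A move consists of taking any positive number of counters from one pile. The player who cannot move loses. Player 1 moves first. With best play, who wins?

Nim-sum: 5 ⊕ 25 ⊕ 28 = 0.
The nim-sum is 0, so this is a P-position: the player to move is in a losing position under optimal play; Player 1 is about to move from it and so loses — Player 2 wins.

Player 2 wins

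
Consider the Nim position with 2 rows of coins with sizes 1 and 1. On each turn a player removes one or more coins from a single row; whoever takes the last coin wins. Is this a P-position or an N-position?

Nim-sum: 1 ⊕ 1 = 0.
The nim-sum is 0, so this is a P-position: the player to move is in a losing position under optimal play.

P-position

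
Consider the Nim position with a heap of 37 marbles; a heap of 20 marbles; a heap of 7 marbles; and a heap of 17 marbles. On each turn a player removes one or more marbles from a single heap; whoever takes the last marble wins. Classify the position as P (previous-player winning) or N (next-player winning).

Nim-sum: 37 XOR 20 XOR 7 XOR 17 = 39.
The nim-sum is 39 ≠ 0, so this is an N-position: the player to move can win.

N-position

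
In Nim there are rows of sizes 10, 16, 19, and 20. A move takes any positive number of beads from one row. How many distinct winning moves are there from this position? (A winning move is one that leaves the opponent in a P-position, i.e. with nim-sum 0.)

3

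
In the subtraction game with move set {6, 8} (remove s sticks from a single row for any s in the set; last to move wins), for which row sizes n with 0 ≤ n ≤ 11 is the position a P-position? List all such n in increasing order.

0, 1, 2, 3, 4, 5

Grundy values for subtraction set {6, 8}:
k:     0  1  2  3  4  5  6  7  8  9 10 11
g(k):  0  0  0  0  0  0  1  1  1  1  1  1
The P-positions (g = 0) in 0..11 are 0, 1, 2, 3, 4, 5.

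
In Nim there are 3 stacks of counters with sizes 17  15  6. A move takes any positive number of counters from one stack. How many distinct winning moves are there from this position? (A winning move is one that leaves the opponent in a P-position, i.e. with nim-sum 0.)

Bitwise XOR of the heap sizes:
  10001  (17)
  01111  (15)
  00110  (6)
  -----
  11000  (24)
The overall nim-sum is X = 24. A stack of size p has a winning move iff p XOR X < p (reduce it to p XOR X).
  17: 17 XOR 24 = 9 < 17 — winning move (to 9).
  15: 15 XOR 24 = 23 ≥ 15 — no move.
  6: 6 XOR 24 = 30 ≥ 6 — no move.
That gives 1 winning move.

1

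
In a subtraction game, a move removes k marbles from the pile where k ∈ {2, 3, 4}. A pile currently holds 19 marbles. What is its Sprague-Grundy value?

0

Build the Grundy sequence with g(k) = mex{g(k−s) : s ∈ {2, 3, 4}, s ≤ k}:
k:     0  1  2  3  4  5  6  7  8  9 10 11 12 13 14 15 16 17 18 19
g(k):  0  0  1  1  2  2  0  0  1  1  2  2  0  0  1  1  2  2  0  0
So g(19) = 0.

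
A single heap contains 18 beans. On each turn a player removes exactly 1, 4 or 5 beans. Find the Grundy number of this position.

0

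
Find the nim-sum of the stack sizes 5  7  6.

In binary:
  101  (5)
  111  (7)
  110  (6)
  ---
  100  (4)

4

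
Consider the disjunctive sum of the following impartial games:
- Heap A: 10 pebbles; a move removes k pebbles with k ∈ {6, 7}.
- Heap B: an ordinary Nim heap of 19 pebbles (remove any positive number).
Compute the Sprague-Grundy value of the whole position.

18

Grundy values for heap A (subtraction set {6, 7}):
g(0) = mex{} = 0
g(1) = mex{} = 0
g(2) = mex{} = 0
g(3) = mex{} = 0
g(4) = mex{} = 0
g(5) = mex{} = 0
g(6) = mex{0} = 1
g(7) = mex{0} = 1
g(8) = mex{0} = 1
g(9) = mex{0} = 1
g(10) = mex{0} = 1
So g(10) = 1.
Heap B is a plain Nim heap of size 19, so its Grundy value is 19.
The value of a disjunctive sum is the nim-sum of the parts.
Combined value = 1 ⊕ 19 = 18.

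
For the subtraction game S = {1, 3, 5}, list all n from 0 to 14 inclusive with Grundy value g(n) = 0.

Grundy values for subtraction set {1, 3, 5}:
g(0) = mex{} = 0
g(1) = mex{0} = 1
g(2) = mex{1} = 0
g(3) = mex{0} = 1
g(4) = mex{1} = 0
g(5) = mex{0} = 1
g(6) = mex{1} = 0
g(7) = mex{0} = 1
g(8) = mex{1} = 0
g(9) = mex{0} = 1
g(10) = mex{1} = 0
g(11) = mex{0} = 1
g(12) = mex{1} = 0
g(13) = mex{0} = 1
g(14) = mex{1} = 0
The P-positions (g = 0) in 0..14 are 0, 2, 4, 6, 8, 10, 12, 14.

0, 2, 4, 6, 8, 10, 12, 14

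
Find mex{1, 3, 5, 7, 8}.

0

0 is not in the set, so the mex is 0.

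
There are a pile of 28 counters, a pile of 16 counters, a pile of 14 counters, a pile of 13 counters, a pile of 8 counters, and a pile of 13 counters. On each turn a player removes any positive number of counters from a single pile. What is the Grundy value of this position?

10

Bitwise XOR of the heap sizes:
  11100  (28)
  10000  (16)
  01110  (14)
  01101  (13)
  01000  (8)
  01101  (13)
  -----
  01010  (10)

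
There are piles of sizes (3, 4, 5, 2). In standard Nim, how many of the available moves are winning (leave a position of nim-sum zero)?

Write each in binary and XOR column by column:
  011  (3)
  100  (4)
  101  (5)
  010  (2)
  ---
  000  (0)
The nim-sum is already 0, so every move leaves a nonzero nim-sum — there are no winning moves.

0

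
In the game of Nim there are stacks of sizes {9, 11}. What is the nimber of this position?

2

Bitwise XOR of the heap sizes:
  1001  (9)
  1011  (11)
  ----
  0010  (2)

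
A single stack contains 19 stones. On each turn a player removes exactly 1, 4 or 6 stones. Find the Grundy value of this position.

2

Compute g(0), g(1), … for moves {1, 4, 6}:
k:     0  1  2  3  4  5  6  7  8  9 10 11 12 13 14 15 16 17 18 19
g(k):  0  1  0  1  2  0  1  0  1  2  0  1  0  1  2  0  1  0  1  2
So g(19) = 2.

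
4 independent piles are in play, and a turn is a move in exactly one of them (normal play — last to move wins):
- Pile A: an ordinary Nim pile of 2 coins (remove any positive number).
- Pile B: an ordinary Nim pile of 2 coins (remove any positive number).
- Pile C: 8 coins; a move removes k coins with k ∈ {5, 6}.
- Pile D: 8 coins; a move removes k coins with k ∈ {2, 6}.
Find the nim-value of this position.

Pile A is a plain Nim pile of size 2, so its Grundy value is 2.
Pile B is a plain Nim pile of size 2, so its Grundy value is 2.
For pile C, compute g(0), g(1), … with moves {5, 6}:
k:     0  1  2  3  4  5  6  7  8
g(k):  0  0  0  0  0  1  1  1  1
So g(8) = 1.
Grundy values for pile D (subtraction set {2, 6}):
g(0) = mex{} = 0
g(1) = mex{} = 0
g(2) = mex{0} = 1
g(3) = mex{0} = 1
g(4) = mex{1} = 0
g(5) = mex{1} = 0
g(6) = mex{0} = 1
g(7) = mex{0} = 1
g(8) = mex{1} = 0
So g(8) = 0.
The value of a disjunctive sum is the nim-sum of the parts.
Combined value = 2 XOR 2 XOR 1 XOR 0 = 1.

1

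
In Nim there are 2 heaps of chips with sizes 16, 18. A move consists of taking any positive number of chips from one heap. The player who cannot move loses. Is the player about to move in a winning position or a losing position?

Winning position

Nim-sum: 16 XOR 18 = 2.
The nim-sum is 2 ≠ 0, so this is an N-position: the player to move can win.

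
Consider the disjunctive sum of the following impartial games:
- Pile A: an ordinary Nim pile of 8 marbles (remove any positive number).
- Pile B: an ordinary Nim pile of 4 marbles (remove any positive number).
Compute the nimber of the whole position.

Pile A is a plain Nim pile of size 8, so its Grundy value is 8.
Pile B is a plain Nim pile of size 4, so its Grundy value is 4.
By the Sprague-Grundy theorem, the Grundy value of a sum of independent games is the XOR of the component values.
Combined value = 8 XOR 4 = 12.

12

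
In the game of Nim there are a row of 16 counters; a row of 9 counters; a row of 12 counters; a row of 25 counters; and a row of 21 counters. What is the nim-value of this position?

25

Nim-sum: 16 ⊕ 9 ⊕ 12 ⊕ 25 ⊕ 21 = 25.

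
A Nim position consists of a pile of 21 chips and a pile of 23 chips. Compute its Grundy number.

2

Bitwise XOR of the heap sizes:
  10101  (21)
  10111  (23)
  -----
  00010  (2)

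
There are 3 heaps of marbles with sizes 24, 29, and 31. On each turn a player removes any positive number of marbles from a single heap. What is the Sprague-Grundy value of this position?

26

Compute the nim-sum pairwise:
24 XOR 29 = 5
5 XOR 31 = 26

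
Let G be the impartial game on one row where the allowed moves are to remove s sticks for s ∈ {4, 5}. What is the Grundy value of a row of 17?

2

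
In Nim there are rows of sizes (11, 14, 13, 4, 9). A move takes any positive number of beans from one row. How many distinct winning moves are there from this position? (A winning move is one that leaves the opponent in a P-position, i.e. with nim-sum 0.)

3

Nim-sum: 11 XOR 14 XOR 13 XOR 4 XOR 9 = 5.
The overall nim-sum is X = 5. A row of size p has a winning move iff p XOR X < p (reduce it to p XOR X).
  11: 11 XOR 5 = 14 ≥ 11 — no move.
  14: 14 XOR 5 = 11 < 14 — winning move (to 11).
  13: 13 XOR 5 = 8 < 13 — winning move (to 8).
  4: 4 XOR 5 = 1 < 4 — winning move (to 1).
  9: 9 XOR 5 = 12 ≥ 9 — no move.
That gives 3 winning moves.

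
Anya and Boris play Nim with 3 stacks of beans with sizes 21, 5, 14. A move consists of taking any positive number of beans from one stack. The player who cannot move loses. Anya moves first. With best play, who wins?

Anya wins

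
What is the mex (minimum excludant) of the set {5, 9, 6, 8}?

0 is not in the set, so the mex is 0.

0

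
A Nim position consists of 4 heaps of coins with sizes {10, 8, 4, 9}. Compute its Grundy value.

15

Nim-sum: 10 ^ 8 ^ 4 ^ 9 = 15.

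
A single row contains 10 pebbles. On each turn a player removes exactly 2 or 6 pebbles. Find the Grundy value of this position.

Compute g(0), g(1), … for moves {2, 6}:
g(0) = mex{} = 0
g(1) = mex{} = 0
g(2) = mex{0} = 1
g(3) = mex{0} = 1
g(4) = mex{1} = 0
g(5) = mex{1} = 0
g(6) = mex{0} = 1
g(7) = mex{0} = 1
g(8) = mex{1} = 0
g(9) = mex{1} = 0
g(10) = mex{0} = 1
So g(10) = 1.

1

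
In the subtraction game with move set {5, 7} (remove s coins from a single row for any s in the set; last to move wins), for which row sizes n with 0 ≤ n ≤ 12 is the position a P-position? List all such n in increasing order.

0, 1, 2, 3, 4, 12

Compute g(0), g(1), … for moves {5, 7}:
g(0) = mex{} = 0
g(1) = mex{} = 0
g(2) = mex{} = 0
g(3) = mex{} = 0
g(4) = mex{} = 0
g(5) = mex{0} = 1
g(6) = mex{0} = 1
g(7) = mex{0} = 1
g(8) = mex{0} = 1
g(9) = mex{0} = 1
g(10) = mex{0,1} = 2
g(11) = mex{0,1} = 2
g(12) = mex{1} = 0
The P-positions (g = 0) in 0..12 are 0, 1, 2, 3, 4, 12.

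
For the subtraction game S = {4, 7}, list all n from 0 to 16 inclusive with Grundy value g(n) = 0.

0, 1, 2, 3, 11, 12, 13, 14

Grundy values for subtraction set {4, 7}:
k:     0  1  2  3  4  5  6  7  8  9 10 11 12 13 14 15 16
g(k):  0  0  0  0  1  1  1  1  2  2  2  0  0  0  0  1  1
The P-positions (g = 0) in 0..16 are 0, 1, 2, 3, 11, 12, 13, 14.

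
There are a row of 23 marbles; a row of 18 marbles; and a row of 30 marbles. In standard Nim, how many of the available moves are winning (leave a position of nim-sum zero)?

3

Nim-sum: 23 ^ 18 ^ 30 = 27.
The overall nim-sum is X = 27. A row of size p has a winning move iff p XOR X < p (reduce it to p XOR X).
  23: 23 XOR 27 = 12 < 23 — winning move (to 12).
  18: 18 XOR 27 = 9 < 18 — winning move (to 9).
  30: 30 XOR 27 = 5 < 30 — winning move (to 5).
That gives 3 winning moves.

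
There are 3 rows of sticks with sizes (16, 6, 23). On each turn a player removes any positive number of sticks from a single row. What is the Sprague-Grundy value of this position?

1

In binary:
  10000  (16)
  00110  (6)
  10111  (23)
  -----
  00001  (1)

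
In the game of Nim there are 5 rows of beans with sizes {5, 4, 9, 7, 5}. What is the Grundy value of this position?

10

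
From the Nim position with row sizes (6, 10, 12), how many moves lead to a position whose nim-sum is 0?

0

Nim-sum: 6 ^ 10 ^ 12 = 0.
The nim-sum is already 0, so every move leaves a nonzero nim-sum — there are no winning moves.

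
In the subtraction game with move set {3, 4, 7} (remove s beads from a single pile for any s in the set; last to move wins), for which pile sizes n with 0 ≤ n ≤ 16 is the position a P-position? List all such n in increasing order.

0, 1, 2, 10, 11, 12

Compute g(0), g(1), … for moves {3, 4, 7}:
k:     0  1  2  3  4  5  6  7  8  9 10 11 12 13 14 15 16
g(k):  0  0  0  1  1  1  2  2  2  3  0  0  0  1  1  1  2
The P-positions (g = 0) in 0..16 are 0, 1, 2, 10, 11, 12.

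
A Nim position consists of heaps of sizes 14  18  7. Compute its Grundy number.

Write each in binary and XOR column by column:
  01110  (14)
  10010  (18)
  00111  (7)
  -----
  11011  (27)

27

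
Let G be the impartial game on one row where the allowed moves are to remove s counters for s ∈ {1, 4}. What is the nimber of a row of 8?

Compute g(0), g(1), … for moves {1, 4}:
g(0) = mex{} = 0
g(1) = mex{0} = 1
g(2) = mex{1} = 0
g(3) = mex{0} = 1
g(4) = mex{0,1} = 2
g(5) = mex{1,2} = 0
g(6) = mex{0} = 1
g(7) = mex{1} = 0
g(8) = mex{0,2} = 1
So g(8) = 1.

1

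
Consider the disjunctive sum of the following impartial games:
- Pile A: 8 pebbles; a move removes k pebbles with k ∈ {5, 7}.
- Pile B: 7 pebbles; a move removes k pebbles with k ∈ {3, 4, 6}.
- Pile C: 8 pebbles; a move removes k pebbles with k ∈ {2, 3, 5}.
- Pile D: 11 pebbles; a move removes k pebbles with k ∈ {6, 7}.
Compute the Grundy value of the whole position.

2

Grundy values for pile A (subtraction set {5, 7}):
k:     0  1  2  3  4  5  6  7  8
g(k):  0  0  0  0  0  1  1  1  1
So g(8) = 1.
Build the Grundy sequence for pile B with g(k) = mex{g(k−s) : s ∈ {3, 4, 6}, s ≤ k}:
k:     0  1  2  3  4  5  6  7
g(k):  0  0  0  1  1  1  2  2
So g(7) = 2.
Build the Grundy sequence for pile C with g(k) = mex{g(k−s) : s ∈ {2, 3, 5}, s ≤ k}:
k:     0  1  2  3  4  5  6  7  8
g(k):  0  0  1  1  2  2  3  0  0
So g(8) = 0.
Grundy values for pile D (subtraction set {6, 7}):
g(0) = mex{} = 0
g(1) = mex{} = 0
g(2) = mex{} = 0
g(3) = mex{} = 0
g(4) = mex{} = 0
g(5) = mex{} = 0
g(6) = mex{0} = 1
g(7) = mex{0} = 1
g(8) = mex{0} = 1
g(9) = mex{0} = 1
g(10) = mex{0} = 1
g(11) = mex{0} = 1
So g(11) = 1.
The value of a disjunctive sum is the nim-sum of the parts.
Combined value = 1 XOR 2 XOR 0 XOR 1 = 2.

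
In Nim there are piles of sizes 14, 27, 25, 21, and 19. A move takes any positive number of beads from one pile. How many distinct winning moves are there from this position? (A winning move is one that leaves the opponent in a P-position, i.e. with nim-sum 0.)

3

Compute the nim-sum pairwise:
14 ⊕ 27 = 21
21 ⊕ 25 = 12
12 ⊕ 21 = 25
25 ⊕ 19 = 10
The overall nim-sum is X = 10. A pile of size p has a winning move iff p XOR X < p (reduce it to p XOR X).
  14: 14 XOR 10 = 4 < 14 — winning move (to 4).
  27: 27 XOR 10 = 17 < 27 — winning move (to 17).
  25: 25 XOR 10 = 19 < 25 — winning move (to 19).
  21: 21 XOR 10 = 31 ≥ 21 — no move.
  19: 19 XOR 10 = 25 ≥ 19 — no move.
That gives 3 winning moves.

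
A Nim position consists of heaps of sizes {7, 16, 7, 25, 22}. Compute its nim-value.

Nim-sum: 7 XOR 16 XOR 7 XOR 25 XOR 22 = 31.

31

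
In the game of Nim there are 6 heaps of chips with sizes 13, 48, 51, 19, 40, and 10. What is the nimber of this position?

Bitwise XOR of the heap sizes:
  001101  (13)
  110000  (48)
  110011  (51)
  010011  (19)
  101000  (40)
  001010  (10)
  ------
  111111  (63)

63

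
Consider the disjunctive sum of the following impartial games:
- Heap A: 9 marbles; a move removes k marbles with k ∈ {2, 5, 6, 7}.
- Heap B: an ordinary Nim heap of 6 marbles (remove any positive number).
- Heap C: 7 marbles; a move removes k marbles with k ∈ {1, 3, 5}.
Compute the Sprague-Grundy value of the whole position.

5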